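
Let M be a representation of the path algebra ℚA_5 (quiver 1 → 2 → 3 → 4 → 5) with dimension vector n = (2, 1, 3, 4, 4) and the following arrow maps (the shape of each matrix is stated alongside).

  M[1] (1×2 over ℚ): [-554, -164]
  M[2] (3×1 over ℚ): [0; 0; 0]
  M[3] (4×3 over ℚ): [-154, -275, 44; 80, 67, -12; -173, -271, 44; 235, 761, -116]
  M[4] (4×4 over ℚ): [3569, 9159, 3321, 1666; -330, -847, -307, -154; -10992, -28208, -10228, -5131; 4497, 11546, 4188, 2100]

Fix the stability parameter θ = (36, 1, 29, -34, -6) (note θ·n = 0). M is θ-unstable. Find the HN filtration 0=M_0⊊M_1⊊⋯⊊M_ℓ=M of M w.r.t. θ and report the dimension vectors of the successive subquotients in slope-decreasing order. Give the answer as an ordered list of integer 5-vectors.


Interval decomposition of M: I[1,1], I[1,2], I[3,3], I[3,5]^2, I[4,4], I[4,5], I[5,5].
HN type (ℓ=6): μ^(1)=36; μ^(2)=29; μ^(3)=37/2; μ^(4)=-11/3; μ^(5)=-6; μ^(6)=-34

((1, 0, 0, 0, 0); (0, 0, 1, 0, 0); (1, 1, 0, 0, 0); (0, 0, 2, 2, 2); (0, 0, 0, 0, 2); (0, 0, 0, 2, 0))


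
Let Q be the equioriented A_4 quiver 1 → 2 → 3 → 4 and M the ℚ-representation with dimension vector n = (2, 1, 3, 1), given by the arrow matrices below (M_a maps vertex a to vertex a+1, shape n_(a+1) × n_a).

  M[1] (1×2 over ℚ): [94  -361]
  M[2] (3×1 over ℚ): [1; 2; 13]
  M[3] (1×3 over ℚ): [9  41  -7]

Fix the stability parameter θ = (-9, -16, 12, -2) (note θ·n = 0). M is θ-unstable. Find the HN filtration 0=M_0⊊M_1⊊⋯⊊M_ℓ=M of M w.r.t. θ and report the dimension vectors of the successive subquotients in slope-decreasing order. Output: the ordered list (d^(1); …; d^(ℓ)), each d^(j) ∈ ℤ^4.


Barcode: M ≅ I[1,1], I[1,3], I[3,3], I[3,4]. HN layers by μ_θ (4 steps, strictly decreasing):
  μ^(1)=12; μ^(2)=5; μ^(3)=-9; μ^(4)=-25/2

((0, 0, 2, 0); (0, 0, 1, 1); (1, 0, 0, 0); (1, 1, 0, 0))


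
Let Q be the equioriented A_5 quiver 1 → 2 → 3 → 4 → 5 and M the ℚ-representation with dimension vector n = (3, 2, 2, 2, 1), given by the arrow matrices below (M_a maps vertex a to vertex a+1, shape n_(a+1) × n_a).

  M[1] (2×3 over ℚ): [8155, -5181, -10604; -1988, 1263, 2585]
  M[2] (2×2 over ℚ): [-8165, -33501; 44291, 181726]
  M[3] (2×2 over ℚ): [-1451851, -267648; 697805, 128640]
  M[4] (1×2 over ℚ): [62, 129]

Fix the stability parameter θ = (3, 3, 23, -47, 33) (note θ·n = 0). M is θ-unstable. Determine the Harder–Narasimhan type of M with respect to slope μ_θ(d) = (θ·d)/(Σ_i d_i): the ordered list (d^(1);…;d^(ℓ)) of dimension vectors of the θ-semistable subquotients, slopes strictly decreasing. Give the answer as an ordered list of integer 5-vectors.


Barcode: M ≅ I[1,1], I[1,3], I[1,5], I[4,4]. HN layers by μ_θ (5 steps, strictly decreasing):
  μ^(1)=33; μ^(2)=23; μ^(3)=3; μ^(4)=-9/2; μ^(5)=-47

((0, 0, 0, 0, 1); (0, 0, 1, 0, 0); (2, 1, 0, 0, 0); (1, 1, 1, 1, 0); (0, 0, 0, 1, 0))


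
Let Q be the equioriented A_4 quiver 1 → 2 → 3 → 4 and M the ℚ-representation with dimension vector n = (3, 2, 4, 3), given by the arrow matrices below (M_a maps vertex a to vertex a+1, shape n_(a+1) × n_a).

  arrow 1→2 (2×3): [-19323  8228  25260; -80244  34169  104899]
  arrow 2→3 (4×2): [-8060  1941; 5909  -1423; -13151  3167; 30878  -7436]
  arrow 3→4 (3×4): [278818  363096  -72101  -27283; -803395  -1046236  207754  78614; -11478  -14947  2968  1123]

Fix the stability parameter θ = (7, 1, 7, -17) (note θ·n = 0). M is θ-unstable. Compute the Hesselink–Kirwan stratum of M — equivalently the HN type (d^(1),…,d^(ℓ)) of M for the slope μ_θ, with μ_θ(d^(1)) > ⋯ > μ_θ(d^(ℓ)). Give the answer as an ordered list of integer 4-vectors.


Barcode: M ≅ I[1,1], I[1,4]^2, I[3,3], I[3,4]. HN layers by μ_θ (3 steps, strictly decreasing):
  μ^(1)=7; μ^(2)=-1/2; μ^(3)=-5

((1, 0, 1, 0); (2, 2, 2, 2); (0, 0, 1, 1))


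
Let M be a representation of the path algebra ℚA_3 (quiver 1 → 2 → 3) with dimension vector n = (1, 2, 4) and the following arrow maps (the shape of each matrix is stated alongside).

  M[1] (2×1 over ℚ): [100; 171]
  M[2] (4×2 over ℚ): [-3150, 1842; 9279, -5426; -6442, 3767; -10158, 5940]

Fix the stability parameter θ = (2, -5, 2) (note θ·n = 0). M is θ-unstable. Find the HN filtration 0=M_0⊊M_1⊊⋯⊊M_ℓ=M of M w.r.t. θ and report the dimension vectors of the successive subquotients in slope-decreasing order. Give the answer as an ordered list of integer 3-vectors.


Barcode: M ≅ I[1,3], I[2,3], I[3,3]^2. HN layers by μ_θ (3 steps, strictly decreasing):
  μ^(1)=2; μ^(2)=-3/2; μ^(3)=-5

((0, 0, 4); (1, 1, 0); (0, 1, 0))


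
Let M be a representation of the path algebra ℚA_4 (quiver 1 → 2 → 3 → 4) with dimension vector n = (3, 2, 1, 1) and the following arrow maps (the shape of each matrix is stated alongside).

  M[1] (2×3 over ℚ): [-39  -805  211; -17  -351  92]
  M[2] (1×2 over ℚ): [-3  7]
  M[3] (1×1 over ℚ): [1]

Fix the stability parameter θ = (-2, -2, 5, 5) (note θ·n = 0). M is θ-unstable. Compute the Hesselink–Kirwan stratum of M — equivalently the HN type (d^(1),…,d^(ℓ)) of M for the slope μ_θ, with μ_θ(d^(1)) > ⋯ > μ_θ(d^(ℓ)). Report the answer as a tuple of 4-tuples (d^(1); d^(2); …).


Interval decomposition of M: I[1,1], I[1,2], I[1,4].
HN type (ℓ=2): μ^(1)=5; μ^(2)=-2

((0, 0, 1, 1); (3, 2, 0, 0))


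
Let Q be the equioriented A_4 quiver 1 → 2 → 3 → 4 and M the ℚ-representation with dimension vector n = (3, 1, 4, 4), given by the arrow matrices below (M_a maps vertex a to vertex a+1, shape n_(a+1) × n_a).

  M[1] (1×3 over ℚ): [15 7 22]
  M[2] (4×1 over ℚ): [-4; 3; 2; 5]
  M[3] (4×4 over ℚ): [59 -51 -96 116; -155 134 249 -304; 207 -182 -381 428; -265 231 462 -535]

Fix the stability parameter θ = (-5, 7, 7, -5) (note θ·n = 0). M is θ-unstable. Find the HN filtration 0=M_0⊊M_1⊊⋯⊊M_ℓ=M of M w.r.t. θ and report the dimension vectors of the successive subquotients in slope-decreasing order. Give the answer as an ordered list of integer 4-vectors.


Barcode: M ≅ I[1,1]^2, I[1,4], I[3,3], I[3,4]^2, I[4,4]. HN layers by μ_θ (4 steps, strictly decreasing):
  μ^(1)=7; μ^(2)=3; μ^(3)=1; μ^(4)=-5

((0, 0, 1, 0); (0, 1, 1, 1); (0, 0, 2, 2); (3, 0, 0, 1))


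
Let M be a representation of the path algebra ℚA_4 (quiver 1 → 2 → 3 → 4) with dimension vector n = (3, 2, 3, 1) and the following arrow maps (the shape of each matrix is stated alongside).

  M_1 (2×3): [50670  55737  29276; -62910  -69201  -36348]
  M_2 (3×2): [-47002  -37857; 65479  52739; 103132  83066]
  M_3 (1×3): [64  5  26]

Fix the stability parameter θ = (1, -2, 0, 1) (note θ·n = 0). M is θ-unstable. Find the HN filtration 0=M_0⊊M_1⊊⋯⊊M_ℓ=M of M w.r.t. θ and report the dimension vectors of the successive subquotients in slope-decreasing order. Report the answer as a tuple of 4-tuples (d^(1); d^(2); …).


Barcode: M ≅ I[1,1]^2, I[1,3], I[2,4], I[3,3]. HN layers by μ_θ (4 steps, strictly decreasing):
  μ^(1)=1; μ^(2)=0; μ^(3)=-1/2; μ^(4)=-2

((2, 0, 0, 1); (0, 0, 3, 0); (1, 1, 0, 0); (0, 1, 0, 0))


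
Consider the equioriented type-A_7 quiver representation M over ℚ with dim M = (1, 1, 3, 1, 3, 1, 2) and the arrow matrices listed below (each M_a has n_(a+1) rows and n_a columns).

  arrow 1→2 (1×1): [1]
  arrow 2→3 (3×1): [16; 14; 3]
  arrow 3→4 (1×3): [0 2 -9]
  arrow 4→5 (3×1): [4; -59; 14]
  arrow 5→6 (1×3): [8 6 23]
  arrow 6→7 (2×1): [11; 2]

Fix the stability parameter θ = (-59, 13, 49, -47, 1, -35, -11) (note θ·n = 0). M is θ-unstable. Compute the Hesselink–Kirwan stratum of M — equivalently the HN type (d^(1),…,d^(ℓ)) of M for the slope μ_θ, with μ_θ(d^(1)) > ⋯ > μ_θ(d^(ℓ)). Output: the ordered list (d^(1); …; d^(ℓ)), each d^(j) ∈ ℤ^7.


Interval decomposition of M: I[1,5], I[3,3]^2, I[5,5], I[5,7], I[7,7].
HN type (ℓ=6): μ^(1)=49; μ^(2)=4; μ^(3)=1; μ^(4)=-11; μ^(5)=-17; μ^(6)=-59

((0, 0, 2, 0, 0, 0, 0); (0, 1, 1, 1, 1, 0, 0); (0, 0, 0, 0, 1, 0, 0); (0, 0, 0, 0, 0, 0, 2); (0, 0, 0, 0, 1, 1, 0); (1, 0, 0, 0, 0, 0, 0))


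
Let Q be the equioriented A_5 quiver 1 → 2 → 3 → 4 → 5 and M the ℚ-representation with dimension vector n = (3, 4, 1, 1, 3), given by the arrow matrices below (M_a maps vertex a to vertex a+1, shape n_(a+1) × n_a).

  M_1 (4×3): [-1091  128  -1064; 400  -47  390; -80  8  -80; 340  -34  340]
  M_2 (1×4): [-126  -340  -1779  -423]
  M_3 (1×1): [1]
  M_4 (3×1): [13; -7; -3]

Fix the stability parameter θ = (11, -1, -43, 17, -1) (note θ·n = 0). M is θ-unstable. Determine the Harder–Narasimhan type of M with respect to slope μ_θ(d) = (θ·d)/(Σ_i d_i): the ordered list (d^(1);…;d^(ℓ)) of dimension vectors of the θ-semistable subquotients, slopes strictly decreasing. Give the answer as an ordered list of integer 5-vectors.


Barcode: M ≅ I[1,1], I[1,2], I[1,5], I[2,2]^2, I[5,5]^2. HN layers by μ_θ (5 steps, strictly decreasing):
  μ^(1)=11; μ^(2)=8; μ^(3)=5; μ^(4)=-1; μ^(5)=-11

((1, 0, 0, 0, 0); (0, 0, 0, 1, 1); (1, 1, 0, 0, 0); (0, 2, 0, 0, 2); (1, 1, 1, 0, 0))


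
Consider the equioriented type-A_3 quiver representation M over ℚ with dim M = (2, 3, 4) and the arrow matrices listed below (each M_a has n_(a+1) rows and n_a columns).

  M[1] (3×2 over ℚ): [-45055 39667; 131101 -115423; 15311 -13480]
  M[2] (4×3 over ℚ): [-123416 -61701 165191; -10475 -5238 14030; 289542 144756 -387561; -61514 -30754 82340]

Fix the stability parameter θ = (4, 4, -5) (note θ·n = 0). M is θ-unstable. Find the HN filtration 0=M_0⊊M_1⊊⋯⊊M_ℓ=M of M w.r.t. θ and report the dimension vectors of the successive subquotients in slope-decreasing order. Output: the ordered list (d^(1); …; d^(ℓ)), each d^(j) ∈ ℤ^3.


Via rank(M_{q-1}∘⋯∘M_p): M ≅ I[1,3]^2, I[2,3], I[3,3].
μ_θ-semistable layers: μ^(1)=1; μ^(2)=-1/2; μ^(3)=-5

((2, 2, 2); (0, 1, 1); (0, 0, 1))


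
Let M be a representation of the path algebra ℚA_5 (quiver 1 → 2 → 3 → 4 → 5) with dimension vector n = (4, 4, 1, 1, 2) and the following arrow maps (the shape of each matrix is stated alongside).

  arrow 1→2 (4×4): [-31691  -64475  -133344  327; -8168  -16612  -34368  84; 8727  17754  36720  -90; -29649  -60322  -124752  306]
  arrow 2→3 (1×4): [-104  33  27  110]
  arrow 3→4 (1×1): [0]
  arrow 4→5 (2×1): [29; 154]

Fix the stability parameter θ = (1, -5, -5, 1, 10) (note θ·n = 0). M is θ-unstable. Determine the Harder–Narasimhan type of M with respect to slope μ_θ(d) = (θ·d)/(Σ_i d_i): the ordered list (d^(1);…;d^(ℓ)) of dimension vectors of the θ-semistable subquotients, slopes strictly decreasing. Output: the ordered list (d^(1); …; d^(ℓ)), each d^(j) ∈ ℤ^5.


Via rank(M_{q-1}∘⋯∘M_p): M ≅ I[1,1]^2, I[1,2], I[1,3], I[2,2]^2, I[4,5], I[5,5].
μ_θ-semistable layers: μ^(1)=10; μ^(2)=1; μ^(3)=-2; μ^(4)=-3; μ^(5)=-5

((0, 0, 0, 0, 2); (2, 0, 0, 1, 0); (1, 1, 0, 0, 0); (1, 1, 1, 0, 0); (0, 2, 0, 0, 0))


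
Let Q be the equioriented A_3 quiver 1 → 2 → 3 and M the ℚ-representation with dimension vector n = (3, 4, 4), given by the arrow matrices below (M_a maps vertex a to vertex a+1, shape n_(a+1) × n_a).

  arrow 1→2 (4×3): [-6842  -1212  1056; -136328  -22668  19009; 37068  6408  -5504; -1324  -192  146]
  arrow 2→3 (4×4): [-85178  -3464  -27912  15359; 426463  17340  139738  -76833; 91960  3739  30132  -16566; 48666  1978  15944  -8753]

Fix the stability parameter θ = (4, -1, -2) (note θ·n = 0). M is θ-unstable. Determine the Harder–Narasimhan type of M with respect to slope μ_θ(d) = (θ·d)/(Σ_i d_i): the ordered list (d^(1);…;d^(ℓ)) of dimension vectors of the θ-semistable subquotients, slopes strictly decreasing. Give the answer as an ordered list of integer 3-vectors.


Barcode: M ≅ I[1,1], I[1,3]^2, I[2,2], I[2,3], I[3,3]. HN layers by μ_θ (5 steps, strictly decreasing):
  μ^(1)=4; μ^(2)=1/3; μ^(3)=-1; μ^(4)=-3/2; μ^(5)=-2

((1, 0, 0); (2, 2, 2); (0, 1, 0); (0, 1, 1); (0, 0, 1))


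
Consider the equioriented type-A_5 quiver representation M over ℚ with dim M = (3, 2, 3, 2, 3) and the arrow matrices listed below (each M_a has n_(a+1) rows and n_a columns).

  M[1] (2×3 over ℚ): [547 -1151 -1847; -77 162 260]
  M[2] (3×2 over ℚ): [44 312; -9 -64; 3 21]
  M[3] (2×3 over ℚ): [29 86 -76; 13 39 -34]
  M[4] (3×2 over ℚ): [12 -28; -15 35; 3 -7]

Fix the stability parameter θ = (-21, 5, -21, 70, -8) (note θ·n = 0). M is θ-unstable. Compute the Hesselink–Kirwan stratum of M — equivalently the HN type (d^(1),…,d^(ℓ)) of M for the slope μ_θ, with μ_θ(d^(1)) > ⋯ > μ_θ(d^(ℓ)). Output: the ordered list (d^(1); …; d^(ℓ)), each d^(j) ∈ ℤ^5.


Via rank(M_{q-1}∘⋯∘M_p): M ≅ I[1,1], I[1,4], I[1,5], I[3,3], I[5,5]^2.
μ_θ-semistable layers: μ^(1)=70; μ^(2)=31; μ^(3)=-8; μ^(4)=-21

((0, 0, 0, 1, 0); (0, 0, 0, 1, 1); (0, 2, 2, 0, 2); (3, 0, 1, 0, 0))


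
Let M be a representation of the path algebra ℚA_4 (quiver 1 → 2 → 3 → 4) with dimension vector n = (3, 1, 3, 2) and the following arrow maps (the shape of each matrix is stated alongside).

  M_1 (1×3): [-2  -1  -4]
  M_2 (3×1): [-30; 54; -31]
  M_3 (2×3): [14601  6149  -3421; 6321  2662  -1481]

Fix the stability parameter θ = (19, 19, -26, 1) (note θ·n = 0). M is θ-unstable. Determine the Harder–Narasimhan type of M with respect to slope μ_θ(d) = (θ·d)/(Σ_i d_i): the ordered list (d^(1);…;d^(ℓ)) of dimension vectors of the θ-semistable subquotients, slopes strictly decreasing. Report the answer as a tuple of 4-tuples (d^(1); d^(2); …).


Via rank(M_{q-1}∘⋯∘M_p): M ≅ I[1,1]^2, I[1,4], I[3,3], I[3,4].
μ_θ-semistable layers: μ^(1)=19; μ^(2)=13/4; μ^(3)=1; μ^(4)=-26

((2, 0, 0, 0); (1, 1, 1, 1); (0, 0, 0, 1); (0, 0, 2, 0))


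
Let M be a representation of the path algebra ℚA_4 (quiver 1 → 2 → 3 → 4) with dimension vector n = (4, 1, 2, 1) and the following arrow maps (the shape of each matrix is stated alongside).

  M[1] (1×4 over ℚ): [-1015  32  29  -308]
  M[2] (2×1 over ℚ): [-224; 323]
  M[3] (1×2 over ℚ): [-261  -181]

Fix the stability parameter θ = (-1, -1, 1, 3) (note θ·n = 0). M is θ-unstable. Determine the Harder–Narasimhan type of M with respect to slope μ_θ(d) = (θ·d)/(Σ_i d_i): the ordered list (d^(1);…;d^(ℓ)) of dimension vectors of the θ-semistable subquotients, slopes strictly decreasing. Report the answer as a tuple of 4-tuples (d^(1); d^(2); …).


Via rank(M_{q-1}∘⋯∘M_p): M ≅ I[1,1]^3, I[1,4], I[3,3].
μ_θ-semistable layers: μ^(1)=3; μ^(2)=1; μ^(3)=-1

((0, 0, 0, 1); (0, 0, 2, 0); (4, 1, 0, 0))


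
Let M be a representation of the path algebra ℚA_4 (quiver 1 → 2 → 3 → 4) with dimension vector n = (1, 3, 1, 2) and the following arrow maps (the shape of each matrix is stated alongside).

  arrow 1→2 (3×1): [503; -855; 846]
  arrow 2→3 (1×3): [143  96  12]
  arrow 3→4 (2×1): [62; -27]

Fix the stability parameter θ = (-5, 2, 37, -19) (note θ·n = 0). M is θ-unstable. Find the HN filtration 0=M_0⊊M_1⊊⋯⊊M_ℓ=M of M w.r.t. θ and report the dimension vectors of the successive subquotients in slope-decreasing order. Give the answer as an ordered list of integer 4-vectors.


Via rank(M_{q-1}∘⋯∘M_p): M ≅ I[1,4], I[2,2]^2, I[4,4].
μ_θ-semistable layers: μ^(1)=9; μ^(2)=2; μ^(3)=-5; μ^(4)=-19

((0, 0, 1, 1); (0, 3, 0, 0); (1, 0, 0, 0); (0, 0, 0, 1))


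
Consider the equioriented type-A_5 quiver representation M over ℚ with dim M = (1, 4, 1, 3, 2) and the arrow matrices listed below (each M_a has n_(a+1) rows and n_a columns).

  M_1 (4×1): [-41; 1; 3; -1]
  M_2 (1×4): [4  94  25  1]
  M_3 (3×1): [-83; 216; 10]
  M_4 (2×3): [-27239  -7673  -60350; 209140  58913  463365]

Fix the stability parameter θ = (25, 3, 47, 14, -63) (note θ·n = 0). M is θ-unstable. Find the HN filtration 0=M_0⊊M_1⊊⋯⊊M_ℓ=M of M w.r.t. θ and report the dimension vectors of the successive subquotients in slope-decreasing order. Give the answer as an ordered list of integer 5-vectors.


Barcode: M ≅ I[1,5], I[2,2]^3, I[4,4], I[4,5]. HN layers by μ_θ (4 steps, strictly decreasing):
  μ^(1)=14; μ^(2)=26/5; μ^(3)=3; μ^(4)=-49/2

((0, 0, 0, 1, 0); (1, 1, 1, 1, 1); (0, 3, 0, 0, 0); (0, 0, 0, 1, 1))


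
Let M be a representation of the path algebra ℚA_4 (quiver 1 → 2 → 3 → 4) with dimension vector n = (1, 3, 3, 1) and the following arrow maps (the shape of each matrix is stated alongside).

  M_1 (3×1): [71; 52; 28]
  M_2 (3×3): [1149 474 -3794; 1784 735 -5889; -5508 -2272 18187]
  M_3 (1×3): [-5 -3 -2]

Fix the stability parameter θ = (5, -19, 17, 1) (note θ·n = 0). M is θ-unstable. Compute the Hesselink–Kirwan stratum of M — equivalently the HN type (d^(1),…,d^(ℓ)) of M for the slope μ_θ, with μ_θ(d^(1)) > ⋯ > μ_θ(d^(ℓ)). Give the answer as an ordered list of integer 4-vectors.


Via rank(M_{q-1}∘⋯∘M_p): M ≅ I[1,4], I[2,3]^2.
μ_θ-semistable layers: μ^(1)=17; μ^(2)=9; μ^(3)=-7; μ^(4)=-19

((0, 0, 2, 0); (0, 0, 1, 1); (1, 1, 0, 0); (0, 2, 0, 0))


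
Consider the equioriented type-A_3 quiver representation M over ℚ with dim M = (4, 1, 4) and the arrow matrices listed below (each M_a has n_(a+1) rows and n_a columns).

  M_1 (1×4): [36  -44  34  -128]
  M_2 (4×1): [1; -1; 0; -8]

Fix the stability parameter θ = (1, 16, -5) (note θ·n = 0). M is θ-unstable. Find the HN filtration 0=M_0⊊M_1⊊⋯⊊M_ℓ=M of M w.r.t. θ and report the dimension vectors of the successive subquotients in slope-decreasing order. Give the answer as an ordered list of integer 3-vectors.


Interval decomposition of M: I[1,1]^3, I[1,3], I[3,3]^3.
HN type (ℓ=3): μ^(1)=11/2; μ^(2)=1; μ^(3)=-5

((0, 1, 1); (4, 0, 0); (0, 0, 3))


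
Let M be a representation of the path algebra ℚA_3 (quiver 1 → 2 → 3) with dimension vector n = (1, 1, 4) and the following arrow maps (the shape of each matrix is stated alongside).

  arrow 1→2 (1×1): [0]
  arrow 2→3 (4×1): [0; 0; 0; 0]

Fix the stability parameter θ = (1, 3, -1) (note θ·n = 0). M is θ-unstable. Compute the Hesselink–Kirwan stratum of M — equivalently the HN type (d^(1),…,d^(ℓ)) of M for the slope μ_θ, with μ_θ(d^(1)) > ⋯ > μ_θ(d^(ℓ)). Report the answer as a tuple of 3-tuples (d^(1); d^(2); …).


Interval decomposition of M: I[1,1], I[2,2], I[3,3]^4.
HN type (ℓ=3): μ^(1)=3; μ^(2)=1; μ^(3)=-1

((0, 1, 0); (1, 0, 0); (0, 0, 4))


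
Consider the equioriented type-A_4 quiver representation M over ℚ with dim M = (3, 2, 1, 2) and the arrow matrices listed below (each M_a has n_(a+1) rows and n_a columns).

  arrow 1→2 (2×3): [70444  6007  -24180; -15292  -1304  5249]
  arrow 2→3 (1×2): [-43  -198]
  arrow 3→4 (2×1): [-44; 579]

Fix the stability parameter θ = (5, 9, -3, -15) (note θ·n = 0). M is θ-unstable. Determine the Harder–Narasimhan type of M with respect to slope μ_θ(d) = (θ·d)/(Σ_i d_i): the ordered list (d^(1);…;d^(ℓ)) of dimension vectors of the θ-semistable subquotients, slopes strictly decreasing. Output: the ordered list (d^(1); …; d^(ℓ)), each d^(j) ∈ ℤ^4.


Interval decomposition of M: I[1,1], I[1,2], I[1,4], I[4,4].
HN type (ℓ=4): μ^(1)=9; μ^(2)=5; μ^(3)=-1; μ^(4)=-15

((0, 1, 0, 0); (2, 0, 0, 0); (1, 1, 1, 1); (0, 0, 0, 1))


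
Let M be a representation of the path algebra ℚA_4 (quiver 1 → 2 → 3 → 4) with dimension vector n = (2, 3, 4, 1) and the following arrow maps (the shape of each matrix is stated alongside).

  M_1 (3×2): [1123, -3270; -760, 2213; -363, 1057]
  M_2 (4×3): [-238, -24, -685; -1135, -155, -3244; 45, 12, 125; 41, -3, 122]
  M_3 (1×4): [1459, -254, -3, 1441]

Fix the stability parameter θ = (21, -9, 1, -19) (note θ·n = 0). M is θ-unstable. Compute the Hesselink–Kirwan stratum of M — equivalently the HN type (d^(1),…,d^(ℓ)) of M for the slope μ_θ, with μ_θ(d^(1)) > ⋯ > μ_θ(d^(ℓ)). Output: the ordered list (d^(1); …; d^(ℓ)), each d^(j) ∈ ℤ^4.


Interval decomposition of M: I[1,3], I[1,4], I[2,3], I[3,3].
HN type (ℓ=4): μ^(1)=13/3; μ^(2)=1; μ^(3)=-3/2; μ^(4)=-9

((1, 1, 1, 0); (0, 0, 2, 0); (1, 1, 1, 1); (0, 1, 0, 0))


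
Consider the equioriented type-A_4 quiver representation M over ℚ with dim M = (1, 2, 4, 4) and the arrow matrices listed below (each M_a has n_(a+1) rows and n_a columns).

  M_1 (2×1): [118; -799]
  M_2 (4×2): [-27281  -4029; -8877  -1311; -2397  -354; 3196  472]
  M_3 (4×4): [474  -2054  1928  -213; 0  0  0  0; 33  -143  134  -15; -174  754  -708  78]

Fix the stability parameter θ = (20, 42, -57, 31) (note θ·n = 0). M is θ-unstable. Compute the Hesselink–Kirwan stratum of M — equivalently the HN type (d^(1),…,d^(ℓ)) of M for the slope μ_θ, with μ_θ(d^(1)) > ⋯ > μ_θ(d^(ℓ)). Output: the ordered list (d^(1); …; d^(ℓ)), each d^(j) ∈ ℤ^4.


Via rank(M_{q-1}∘⋯∘M_p): M ≅ I[1,3], I[2,3], I[3,4]^2, I[4,4]^2.
μ_θ-semistable layers: μ^(1)=31; μ^(2)=5/3; μ^(3)=-15/2; μ^(4)=-57

((0, 0, 0, 4); (1, 1, 1, 0); (0, 1, 1, 0); (0, 0, 2, 0))


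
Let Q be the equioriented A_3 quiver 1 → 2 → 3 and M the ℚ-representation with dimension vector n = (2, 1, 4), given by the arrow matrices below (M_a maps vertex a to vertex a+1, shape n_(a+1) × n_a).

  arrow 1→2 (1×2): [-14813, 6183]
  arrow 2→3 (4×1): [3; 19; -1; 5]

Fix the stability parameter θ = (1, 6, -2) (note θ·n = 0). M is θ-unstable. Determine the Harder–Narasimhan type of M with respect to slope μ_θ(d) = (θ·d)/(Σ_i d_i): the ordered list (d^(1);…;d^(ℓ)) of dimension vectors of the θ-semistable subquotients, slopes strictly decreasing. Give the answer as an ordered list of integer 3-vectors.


Interval decomposition of M: I[1,1], I[1,3], I[3,3]^3.
HN type (ℓ=3): μ^(1)=2; μ^(2)=1; μ^(3)=-2

((0, 1, 1); (2, 0, 0); (0, 0, 3))


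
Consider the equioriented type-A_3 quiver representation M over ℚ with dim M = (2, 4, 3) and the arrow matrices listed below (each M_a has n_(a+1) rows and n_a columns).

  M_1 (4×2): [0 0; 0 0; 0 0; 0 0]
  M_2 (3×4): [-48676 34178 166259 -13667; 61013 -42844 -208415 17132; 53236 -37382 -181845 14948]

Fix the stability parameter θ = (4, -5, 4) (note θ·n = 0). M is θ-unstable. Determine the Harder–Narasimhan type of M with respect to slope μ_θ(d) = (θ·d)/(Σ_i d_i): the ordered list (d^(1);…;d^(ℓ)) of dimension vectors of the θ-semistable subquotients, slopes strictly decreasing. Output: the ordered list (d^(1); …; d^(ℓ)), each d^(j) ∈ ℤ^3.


Interval decomposition of M: I[1,1]^2, I[2,2], I[2,3]^3.
HN type (ℓ=2): μ^(1)=4; μ^(2)=-5

((2, 0, 3); (0, 4, 0))


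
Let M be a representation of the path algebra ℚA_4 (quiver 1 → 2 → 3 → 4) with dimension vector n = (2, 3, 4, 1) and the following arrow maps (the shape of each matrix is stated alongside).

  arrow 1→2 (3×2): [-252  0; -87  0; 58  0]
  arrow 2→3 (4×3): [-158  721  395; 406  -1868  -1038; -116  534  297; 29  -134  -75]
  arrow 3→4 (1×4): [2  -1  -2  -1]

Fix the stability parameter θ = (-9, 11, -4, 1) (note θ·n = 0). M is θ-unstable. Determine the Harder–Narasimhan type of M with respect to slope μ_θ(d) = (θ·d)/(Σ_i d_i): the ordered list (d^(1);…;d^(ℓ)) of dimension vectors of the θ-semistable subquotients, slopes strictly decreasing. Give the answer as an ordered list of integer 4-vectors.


Via rank(M_{q-1}∘⋯∘M_p): M ≅ I[1,1], I[1,4], I[2,3]^2, I[3,3].
μ_θ-semistable layers: μ^(1)=7/2; μ^(2)=8/3; μ^(3)=-4; μ^(4)=-9

((0, 2, 2, 0); (0, 1, 1, 1); (0, 0, 1, 0); (2, 0, 0, 0))


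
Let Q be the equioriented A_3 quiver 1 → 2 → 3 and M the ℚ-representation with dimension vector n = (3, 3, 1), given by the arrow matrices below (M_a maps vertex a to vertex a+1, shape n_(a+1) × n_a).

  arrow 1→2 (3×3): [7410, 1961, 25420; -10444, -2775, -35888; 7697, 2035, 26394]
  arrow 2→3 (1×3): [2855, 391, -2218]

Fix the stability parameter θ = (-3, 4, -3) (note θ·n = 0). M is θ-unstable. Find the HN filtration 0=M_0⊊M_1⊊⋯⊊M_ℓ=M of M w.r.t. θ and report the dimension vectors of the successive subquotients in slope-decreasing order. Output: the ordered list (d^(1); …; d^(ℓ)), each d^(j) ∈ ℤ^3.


Barcode: M ≅ I[1,1], I[1,2]^2, I[2,3]. HN layers by μ_θ (3 steps, strictly decreasing):
  μ^(1)=4; μ^(2)=1/2; μ^(3)=-3

((0, 2, 0); (0, 1, 1); (3, 0, 0))


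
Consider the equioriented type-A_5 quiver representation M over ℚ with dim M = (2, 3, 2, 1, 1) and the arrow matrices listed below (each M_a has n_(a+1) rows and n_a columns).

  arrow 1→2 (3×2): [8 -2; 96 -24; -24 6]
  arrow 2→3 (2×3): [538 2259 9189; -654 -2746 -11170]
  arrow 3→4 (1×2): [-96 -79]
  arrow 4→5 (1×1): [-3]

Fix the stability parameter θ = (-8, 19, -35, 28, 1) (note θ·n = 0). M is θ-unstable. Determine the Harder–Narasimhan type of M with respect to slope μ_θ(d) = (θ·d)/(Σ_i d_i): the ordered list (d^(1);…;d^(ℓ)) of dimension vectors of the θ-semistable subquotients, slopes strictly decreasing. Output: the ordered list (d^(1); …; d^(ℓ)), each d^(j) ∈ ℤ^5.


Interval decomposition of M: I[1,1], I[1,3], I[2,2], I[2,5].
HN type (ℓ=3): μ^(1)=19; μ^(2)=29/2; μ^(3)=-8

((0, 1, 0, 0, 0); (0, 0, 0, 1, 1); (2, 2, 2, 0, 0))


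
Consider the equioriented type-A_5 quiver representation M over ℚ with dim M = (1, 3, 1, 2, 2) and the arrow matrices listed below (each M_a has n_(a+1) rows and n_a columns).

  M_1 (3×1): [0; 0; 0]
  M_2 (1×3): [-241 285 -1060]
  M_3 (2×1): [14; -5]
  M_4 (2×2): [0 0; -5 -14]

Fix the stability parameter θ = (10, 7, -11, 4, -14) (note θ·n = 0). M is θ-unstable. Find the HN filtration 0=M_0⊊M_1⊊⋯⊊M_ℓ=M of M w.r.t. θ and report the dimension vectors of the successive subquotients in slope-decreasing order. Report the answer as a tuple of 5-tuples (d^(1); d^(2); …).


Barcode: M ≅ I[1,1], I[2,2]^2, I[2,4], I[4,5], I[5,5]. HN layers by μ_θ (6 steps, strictly decreasing):
  μ^(1)=10; μ^(2)=7; μ^(3)=4; μ^(4)=-2; μ^(5)=-5; μ^(6)=-14

((1, 0, 0, 0, 0); (0, 2, 0, 0, 0); (0, 0, 0, 1, 0); (0, 1, 1, 0, 0); (0, 0, 0, 1, 1); (0, 0, 0, 0, 1))


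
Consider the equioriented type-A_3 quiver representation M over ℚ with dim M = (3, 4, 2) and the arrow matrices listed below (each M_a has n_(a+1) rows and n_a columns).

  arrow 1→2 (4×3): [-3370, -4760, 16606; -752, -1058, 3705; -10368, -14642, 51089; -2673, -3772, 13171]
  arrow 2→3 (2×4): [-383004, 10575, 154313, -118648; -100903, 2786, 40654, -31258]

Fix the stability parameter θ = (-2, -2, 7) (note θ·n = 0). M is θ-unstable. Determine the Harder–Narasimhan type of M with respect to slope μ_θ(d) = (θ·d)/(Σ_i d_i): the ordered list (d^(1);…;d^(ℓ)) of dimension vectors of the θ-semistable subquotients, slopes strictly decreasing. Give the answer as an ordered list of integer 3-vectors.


Via rank(M_{q-1}∘⋯∘M_p): M ≅ I[1,1], I[1,2]^2, I[2,3]^2.
μ_θ-semistable layers: μ^(1)=7; μ^(2)=-2

((0, 0, 2); (3, 4, 0))


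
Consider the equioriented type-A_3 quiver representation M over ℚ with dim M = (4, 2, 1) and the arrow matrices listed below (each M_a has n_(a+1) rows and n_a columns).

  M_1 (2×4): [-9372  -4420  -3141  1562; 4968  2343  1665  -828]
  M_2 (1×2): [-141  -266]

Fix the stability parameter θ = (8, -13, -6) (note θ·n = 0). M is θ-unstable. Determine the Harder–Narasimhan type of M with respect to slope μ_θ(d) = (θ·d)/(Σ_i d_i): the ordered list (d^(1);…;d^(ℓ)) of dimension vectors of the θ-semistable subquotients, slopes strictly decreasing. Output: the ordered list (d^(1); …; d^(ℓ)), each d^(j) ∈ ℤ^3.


Via rank(M_{q-1}∘⋯∘M_p): M ≅ I[1,1]^2, I[1,2], I[1,3].
μ_θ-semistable layers: μ^(1)=8; μ^(2)=-5/2; μ^(3)=-11/3

((2, 0, 0); (1, 1, 0); (1, 1, 1))


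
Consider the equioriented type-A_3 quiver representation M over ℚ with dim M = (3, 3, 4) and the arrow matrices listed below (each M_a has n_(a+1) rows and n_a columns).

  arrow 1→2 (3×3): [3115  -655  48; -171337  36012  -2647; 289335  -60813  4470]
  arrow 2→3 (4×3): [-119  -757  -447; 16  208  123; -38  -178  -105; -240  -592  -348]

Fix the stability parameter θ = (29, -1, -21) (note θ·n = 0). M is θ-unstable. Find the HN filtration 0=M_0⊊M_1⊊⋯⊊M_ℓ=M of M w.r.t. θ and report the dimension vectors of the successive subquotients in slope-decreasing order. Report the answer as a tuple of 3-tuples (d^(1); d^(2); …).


Interval decomposition of M: I[1,2], I[1,3]^2, I[3,3]^2.
HN type (ℓ=3): μ^(1)=14; μ^(2)=7/3; μ^(3)=-21

((1, 1, 0); (2, 2, 2); (0, 0, 2))


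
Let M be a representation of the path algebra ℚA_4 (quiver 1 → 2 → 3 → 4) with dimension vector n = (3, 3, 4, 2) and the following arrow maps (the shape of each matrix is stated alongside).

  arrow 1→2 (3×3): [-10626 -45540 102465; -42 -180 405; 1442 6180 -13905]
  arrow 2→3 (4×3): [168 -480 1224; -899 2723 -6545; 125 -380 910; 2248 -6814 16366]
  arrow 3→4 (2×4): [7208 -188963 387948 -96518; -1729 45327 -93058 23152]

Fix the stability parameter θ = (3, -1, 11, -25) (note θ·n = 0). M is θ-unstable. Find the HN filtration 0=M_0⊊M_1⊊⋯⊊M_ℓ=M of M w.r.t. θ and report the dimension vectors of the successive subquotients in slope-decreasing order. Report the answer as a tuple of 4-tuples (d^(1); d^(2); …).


Barcode: M ≅ I[1,1]^2, I[1,4], I[2,3], I[2,4], I[3,3]. HN layers by μ_θ (5 steps, strictly decreasing):
  μ^(1)=11; μ^(2)=3; μ^(3)=-1; μ^(4)=-3; μ^(5)=-5

((0, 0, 2, 0); (2, 0, 0, 0); (0, 1, 0, 0); (1, 1, 1, 1); (0, 1, 1, 1))


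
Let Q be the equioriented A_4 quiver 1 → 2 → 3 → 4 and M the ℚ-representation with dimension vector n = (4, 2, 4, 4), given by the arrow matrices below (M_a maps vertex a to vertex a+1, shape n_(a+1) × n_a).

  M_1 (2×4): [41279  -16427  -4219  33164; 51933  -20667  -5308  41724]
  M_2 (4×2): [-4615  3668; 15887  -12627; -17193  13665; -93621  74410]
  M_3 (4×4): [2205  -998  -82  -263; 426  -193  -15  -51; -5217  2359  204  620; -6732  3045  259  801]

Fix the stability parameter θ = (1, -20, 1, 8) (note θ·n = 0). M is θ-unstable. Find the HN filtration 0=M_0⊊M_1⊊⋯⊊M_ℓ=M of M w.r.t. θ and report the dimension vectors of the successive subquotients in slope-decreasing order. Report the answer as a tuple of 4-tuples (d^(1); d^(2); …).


Via rank(M_{q-1}∘⋯∘M_p): M ≅ I[1,1]^2, I[1,4]^2, I[3,3], I[3,4], I[4,4].
μ_θ-semistable layers: μ^(1)=8; μ^(2)=1; μ^(3)=-19/2

((0, 0, 0, 4); (2, 0, 4, 0); (2, 2, 0, 0))


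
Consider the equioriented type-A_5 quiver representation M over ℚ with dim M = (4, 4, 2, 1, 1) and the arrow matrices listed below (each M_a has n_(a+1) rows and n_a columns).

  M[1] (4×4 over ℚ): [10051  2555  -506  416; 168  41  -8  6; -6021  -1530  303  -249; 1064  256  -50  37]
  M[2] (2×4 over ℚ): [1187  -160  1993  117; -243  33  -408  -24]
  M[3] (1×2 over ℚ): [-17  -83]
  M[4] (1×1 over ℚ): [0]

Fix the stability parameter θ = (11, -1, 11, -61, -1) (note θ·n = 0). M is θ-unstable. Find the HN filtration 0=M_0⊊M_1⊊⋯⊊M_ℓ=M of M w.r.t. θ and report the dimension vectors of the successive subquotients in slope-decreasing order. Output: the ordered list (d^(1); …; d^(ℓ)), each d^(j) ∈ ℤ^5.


Via rank(M_{q-1}∘⋯∘M_p): M ≅ I[1,2]^2, I[1,3], I[1,4], I[5,5].
μ_θ-semistable layers: μ^(1)=11; μ^(2)=5; μ^(3)=-1; μ^(4)=-10

((0, 0, 1, 0, 0); (3, 3, 0, 0, 0); (0, 0, 0, 0, 1); (1, 1, 1, 1, 0))


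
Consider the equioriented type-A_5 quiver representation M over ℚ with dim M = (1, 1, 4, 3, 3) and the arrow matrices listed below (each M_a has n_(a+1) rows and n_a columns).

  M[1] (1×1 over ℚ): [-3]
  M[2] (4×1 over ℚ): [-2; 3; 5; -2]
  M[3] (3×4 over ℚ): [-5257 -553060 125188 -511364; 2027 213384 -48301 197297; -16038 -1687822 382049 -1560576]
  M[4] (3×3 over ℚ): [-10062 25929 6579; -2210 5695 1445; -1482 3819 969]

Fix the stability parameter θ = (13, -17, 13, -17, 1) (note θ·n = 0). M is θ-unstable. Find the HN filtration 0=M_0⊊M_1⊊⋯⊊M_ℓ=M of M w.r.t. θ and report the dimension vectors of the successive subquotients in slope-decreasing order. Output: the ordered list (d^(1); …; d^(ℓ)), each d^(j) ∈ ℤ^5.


Interval decomposition of M: I[1,4], I[3,3], I[3,4], I[3,5], I[5,5]^2.
HN type (ℓ=3): μ^(1)=13; μ^(2)=1; μ^(3)=-2

((0, 0, 1, 0, 0); (0, 0, 0, 0, 3); (1, 1, 3, 3, 0))


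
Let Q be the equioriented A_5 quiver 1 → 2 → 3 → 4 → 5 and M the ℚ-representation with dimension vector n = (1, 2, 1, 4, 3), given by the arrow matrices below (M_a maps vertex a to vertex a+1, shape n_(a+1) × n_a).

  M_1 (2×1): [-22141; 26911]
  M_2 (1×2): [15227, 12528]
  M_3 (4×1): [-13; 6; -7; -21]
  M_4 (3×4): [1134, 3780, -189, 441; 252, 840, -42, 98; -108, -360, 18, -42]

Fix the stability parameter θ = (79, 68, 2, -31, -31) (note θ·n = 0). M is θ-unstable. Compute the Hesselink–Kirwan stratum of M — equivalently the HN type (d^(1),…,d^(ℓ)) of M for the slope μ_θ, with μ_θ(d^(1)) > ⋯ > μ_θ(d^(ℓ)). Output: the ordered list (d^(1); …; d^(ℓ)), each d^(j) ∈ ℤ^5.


Interval decomposition of M: I[1,4], I[2,2], I[4,4]^2, I[4,5], I[5,5]^2.
HN type (ℓ=3): μ^(1)=68; μ^(2)=59/2; μ^(3)=-31

((0, 1, 0, 0, 0); (1, 1, 1, 1, 0); (0, 0, 0, 3, 3))


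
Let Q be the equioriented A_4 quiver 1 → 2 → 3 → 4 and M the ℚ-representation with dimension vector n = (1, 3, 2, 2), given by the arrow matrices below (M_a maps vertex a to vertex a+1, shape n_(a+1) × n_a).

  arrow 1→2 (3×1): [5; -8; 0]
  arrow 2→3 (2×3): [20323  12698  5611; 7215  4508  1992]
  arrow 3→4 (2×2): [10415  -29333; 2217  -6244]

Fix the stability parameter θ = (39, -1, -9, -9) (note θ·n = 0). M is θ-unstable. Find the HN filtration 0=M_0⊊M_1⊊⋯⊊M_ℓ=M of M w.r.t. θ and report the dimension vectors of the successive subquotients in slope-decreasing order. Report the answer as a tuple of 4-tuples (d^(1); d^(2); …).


Barcode: M ≅ I[1,4], I[2,2], I[2,4]. HN layers by μ_θ (3 steps, strictly decreasing):
  μ^(1)=5; μ^(2)=-1; μ^(3)=-19/3

((1, 1, 1, 1); (0, 1, 0, 0); (0, 1, 1, 1))


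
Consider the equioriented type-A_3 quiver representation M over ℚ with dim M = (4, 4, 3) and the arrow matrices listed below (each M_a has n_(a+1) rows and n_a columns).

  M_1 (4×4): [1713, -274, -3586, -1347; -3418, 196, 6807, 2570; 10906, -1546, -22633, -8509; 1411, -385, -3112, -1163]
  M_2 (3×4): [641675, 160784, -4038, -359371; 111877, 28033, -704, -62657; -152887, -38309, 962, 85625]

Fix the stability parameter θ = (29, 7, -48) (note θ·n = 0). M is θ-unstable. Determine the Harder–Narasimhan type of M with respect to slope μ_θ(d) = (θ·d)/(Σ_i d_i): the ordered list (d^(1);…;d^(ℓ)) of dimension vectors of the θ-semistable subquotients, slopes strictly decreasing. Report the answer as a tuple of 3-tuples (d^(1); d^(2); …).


Barcode: M ≅ I[1,2], I[1,3]^3. HN layers by μ_θ (2 steps, strictly decreasing):
  μ^(1)=18; μ^(2)=-4

((1, 1, 0); (3, 3, 3))


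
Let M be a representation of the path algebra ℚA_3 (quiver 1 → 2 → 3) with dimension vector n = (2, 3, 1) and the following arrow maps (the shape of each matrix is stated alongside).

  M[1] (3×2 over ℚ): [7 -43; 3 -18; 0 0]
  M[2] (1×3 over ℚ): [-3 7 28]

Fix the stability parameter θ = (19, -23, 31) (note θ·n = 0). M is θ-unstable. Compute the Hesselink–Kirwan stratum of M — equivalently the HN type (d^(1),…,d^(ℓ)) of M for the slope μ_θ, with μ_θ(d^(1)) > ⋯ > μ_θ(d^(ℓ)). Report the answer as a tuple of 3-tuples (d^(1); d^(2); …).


Interval decomposition of M: I[1,2], I[1,3], I[2,2].
HN type (ℓ=3): μ^(1)=31; μ^(2)=-2; μ^(3)=-23

((0, 0, 1); (2, 2, 0); (0, 1, 0))


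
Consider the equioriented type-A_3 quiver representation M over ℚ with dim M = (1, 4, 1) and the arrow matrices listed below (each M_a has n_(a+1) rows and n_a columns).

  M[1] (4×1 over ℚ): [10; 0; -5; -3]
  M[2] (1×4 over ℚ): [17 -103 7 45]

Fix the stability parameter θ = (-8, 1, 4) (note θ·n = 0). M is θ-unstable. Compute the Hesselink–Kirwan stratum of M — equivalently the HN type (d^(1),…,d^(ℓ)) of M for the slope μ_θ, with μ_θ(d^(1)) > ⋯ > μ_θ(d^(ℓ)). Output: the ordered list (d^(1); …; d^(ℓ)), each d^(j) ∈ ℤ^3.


Barcode: M ≅ I[1,2], I[2,2]^2, I[2,3]. HN layers by μ_θ (3 steps, strictly decreasing):
  μ^(1)=4; μ^(2)=1; μ^(3)=-8

((0, 0, 1); (0, 4, 0); (1, 0, 0))


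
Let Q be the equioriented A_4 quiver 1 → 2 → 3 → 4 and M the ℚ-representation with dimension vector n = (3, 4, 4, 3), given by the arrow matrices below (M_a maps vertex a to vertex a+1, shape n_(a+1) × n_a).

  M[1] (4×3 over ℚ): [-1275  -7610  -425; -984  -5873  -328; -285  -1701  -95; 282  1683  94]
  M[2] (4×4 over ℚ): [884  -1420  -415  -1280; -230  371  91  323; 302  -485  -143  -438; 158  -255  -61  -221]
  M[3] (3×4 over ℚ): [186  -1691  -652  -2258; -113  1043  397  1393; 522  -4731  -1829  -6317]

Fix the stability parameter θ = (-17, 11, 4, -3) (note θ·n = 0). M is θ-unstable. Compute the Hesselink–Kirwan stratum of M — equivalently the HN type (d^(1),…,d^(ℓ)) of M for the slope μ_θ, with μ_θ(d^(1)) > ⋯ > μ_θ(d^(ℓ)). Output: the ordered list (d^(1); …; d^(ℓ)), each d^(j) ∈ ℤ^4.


Via rank(M_{q-1}∘⋯∘M_p): M ≅ I[1,1], I[1,4]^2, I[2,2], I[2,4], I[3,3].
μ_θ-semistable layers: μ^(1)=11; μ^(2)=4; μ^(3)=-17

((0, 1, 0, 0); (0, 3, 4, 3); (3, 0, 0, 0))


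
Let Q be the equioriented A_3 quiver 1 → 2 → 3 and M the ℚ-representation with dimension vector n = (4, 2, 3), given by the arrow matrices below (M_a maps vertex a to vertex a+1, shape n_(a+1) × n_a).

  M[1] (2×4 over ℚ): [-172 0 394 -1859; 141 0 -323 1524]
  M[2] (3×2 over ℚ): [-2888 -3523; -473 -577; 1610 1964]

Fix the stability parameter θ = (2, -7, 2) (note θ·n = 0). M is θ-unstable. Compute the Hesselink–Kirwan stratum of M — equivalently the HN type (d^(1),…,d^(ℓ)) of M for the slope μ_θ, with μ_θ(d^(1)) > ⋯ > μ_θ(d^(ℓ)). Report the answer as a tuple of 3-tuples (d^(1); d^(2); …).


Barcode: M ≅ I[1,1]^2, I[1,3]^2, I[3,3]. HN layers by μ_θ (2 steps, strictly decreasing):
  μ^(1)=2; μ^(2)=-5/2

((2, 0, 3); (2, 2, 0))


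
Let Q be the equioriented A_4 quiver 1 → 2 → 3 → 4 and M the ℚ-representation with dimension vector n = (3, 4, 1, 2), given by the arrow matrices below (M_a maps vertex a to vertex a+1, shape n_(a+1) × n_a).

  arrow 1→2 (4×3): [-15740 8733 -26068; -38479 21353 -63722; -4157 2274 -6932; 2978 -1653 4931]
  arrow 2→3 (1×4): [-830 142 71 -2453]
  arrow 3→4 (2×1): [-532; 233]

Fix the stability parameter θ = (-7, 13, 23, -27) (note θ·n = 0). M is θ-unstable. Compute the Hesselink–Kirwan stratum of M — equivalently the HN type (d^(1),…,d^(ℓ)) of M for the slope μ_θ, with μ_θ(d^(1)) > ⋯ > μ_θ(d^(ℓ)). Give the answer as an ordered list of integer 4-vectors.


Via rank(M_{q-1}∘⋯∘M_p): M ≅ I[1,2]^2, I[1,4], I[2,2], I[4,4].
μ_θ-semistable layers: μ^(1)=13; μ^(2)=3; μ^(3)=-7; μ^(4)=-27

((0, 3, 0, 0); (0, 1, 1, 1); (3, 0, 0, 0); (0, 0, 0, 1))


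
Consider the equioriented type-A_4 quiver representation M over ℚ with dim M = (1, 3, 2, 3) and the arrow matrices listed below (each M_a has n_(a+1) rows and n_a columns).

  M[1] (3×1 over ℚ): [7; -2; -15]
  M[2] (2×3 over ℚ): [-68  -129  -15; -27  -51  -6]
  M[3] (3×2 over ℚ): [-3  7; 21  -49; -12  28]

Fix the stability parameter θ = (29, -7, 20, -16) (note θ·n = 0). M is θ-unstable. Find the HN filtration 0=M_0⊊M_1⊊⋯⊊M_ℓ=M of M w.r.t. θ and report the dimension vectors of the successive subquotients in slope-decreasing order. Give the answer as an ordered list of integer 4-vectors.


Interval decomposition of M: I[1,3], I[2,2], I[2,4], I[4,4]^2.
HN type (ℓ=5): μ^(1)=20; μ^(2)=11; μ^(3)=2; μ^(4)=-7; μ^(5)=-16

((0, 0, 1, 0); (1, 1, 0, 0); (0, 0, 1, 1); (0, 2, 0, 0); (0, 0, 0, 2))
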